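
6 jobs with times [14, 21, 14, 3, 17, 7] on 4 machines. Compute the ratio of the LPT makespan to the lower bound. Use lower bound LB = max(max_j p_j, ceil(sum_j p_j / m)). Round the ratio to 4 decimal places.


LPT order: [21, 17, 14, 14, 7, 3]
Machine loads after assignment: [21, 17, 21, 17]
LPT makespan = 21
Lower bound = max(max_job, ceil(total/4)) = max(21, 19) = 21
Ratio = 21 / 21 = 1.0

1.0


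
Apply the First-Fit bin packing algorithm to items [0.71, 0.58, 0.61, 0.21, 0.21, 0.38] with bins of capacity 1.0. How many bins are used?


Place items sequentially using First-Fit:
  Item 0.71 -> new Bin 1
  Item 0.58 -> new Bin 2
  Item 0.61 -> new Bin 3
  Item 0.21 -> Bin 1 (now 0.92)
  Item 0.21 -> Bin 2 (now 0.79)
  Item 0.38 -> Bin 3 (now 0.99)
Total bins used = 3

3


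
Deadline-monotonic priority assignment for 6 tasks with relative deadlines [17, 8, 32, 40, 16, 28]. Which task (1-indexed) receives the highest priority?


Sort tasks by relative deadline (ascending):
  Task 2: deadline = 8
  Task 5: deadline = 16
  Task 1: deadline = 17
  Task 6: deadline = 28
  Task 3: deadline = 32
  Task 4: deadline = 40
Priority order (highest first): [2, 5, 1, 6, 3, 4]
Highest priority task = 2

2


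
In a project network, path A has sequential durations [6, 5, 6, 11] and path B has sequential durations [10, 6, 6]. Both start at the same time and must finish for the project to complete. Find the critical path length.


Path A total = 6 + 5 + 6 + 11 = 28
Path B total = 10 + 6 + 6 = 22
Critical path = longest path = max(28, 22) = 28

28


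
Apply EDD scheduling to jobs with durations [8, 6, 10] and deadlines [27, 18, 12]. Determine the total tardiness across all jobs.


Sort by due date (EDD order): [(10, 12), (6, 18), (8, 27)]
Compute completion times and tardiness:
  Job 1: p=10, d=12, C=10, tardiness=max(0,10-12)=0
  Job 2: p=6, d=18, C=16, tardiness=max(0,16-18)=0
  Job 3: p=8, d=27, C=24, tardiness=max(0,24-27)=0
Total tardiness = 0

0


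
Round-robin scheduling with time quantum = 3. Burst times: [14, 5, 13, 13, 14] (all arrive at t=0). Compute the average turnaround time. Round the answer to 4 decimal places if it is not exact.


Time quantum = 3
Execution trace:
  J1 runs 3 units, time = 3
  J2 runs 3 units, time = 6
  J3 runs 3 units, time = 9
  J4 runs 3 units, time = 12
  J5 runs 3 units, time = 15
  J1 runs 3 units, time = 18
  J2 runs 2 units, time = 20
  J3 runs 3 units, time = 23
  J4 runs 3 units, time = 26
  J5 runs 3 units, time = 29
  J1 runs 3 units, time = 32
  J3 runs 3 units, time = 35
  J4 runs 3 units, time = 38
  J5 runs 3 units, time = 41
  J1 runs 3 units, time = 44
  J3 runs 3 units, time = 47
  J4 runs 3 units, time = 50
  J5 runs 3 units, time = 53
  J1 runs 2 units, time = 55
  J3 runs 1 units, time = 56
  J4 runs 1 units, time = 57
  J5 runs 2 units, time = 59
Finish times: [55, 20, 56, 57, 59]
Average turnaround = 247/5 = 49.4

49.4


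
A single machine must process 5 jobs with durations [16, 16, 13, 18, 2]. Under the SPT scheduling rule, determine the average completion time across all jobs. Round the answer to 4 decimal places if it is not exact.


Sort jobs by processing time (SPT order): [2, 13, 16, 16, 18]
Compute completion times sequentially:
  Job 1: processing = 2, completes at 2
  Job 2: processing = 13, completes at 15
  Job 3: processing = 16, completes at 31
  Job 4: processing = 16, completes at 47
  Job 5: processing = 18, completes at 65
Sum of completion times = 160
Average completion time = 160/5 = 32.0

32.0


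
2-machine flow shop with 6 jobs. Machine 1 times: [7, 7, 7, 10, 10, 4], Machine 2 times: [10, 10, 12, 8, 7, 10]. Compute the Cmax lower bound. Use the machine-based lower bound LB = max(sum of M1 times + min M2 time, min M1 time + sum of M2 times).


LB1 = sum(M1 times) + min(M2 times) = 45 + 7 = 52
LB2 = min(M1 times) + sum(M2 times) = 4 + 57 = 61
Lower bound = max(LB1, LB2) = max(52, 61) = 61

61


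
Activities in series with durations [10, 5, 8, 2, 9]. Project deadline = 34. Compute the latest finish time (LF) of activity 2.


LF(activity 2) = deadline - sum of successor durations
Successors: activities 3 through 5 with durations [8, 2, 9]
Sum of successor durations = 19
LF = 34 - 19 = 15

15


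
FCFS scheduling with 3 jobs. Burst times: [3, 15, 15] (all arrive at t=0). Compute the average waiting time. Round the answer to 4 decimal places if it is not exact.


FCFS order (as given): [3, 15, 15]
Waiting times:
  Job 1: wait = 0
  Job 2: wait = 3
  Job 3: wait = 18
Sum of waiting times = 21
Average waiting time = 21/3 = 7.0

7.0


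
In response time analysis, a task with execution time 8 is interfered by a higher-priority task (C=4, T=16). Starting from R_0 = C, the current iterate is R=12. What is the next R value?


R_next = C + ceil(R_prev / T_hp) * C_hp
ceil(12 / 16) = ceil(0.75) = 1
Interference = 1 * 4 = 4
R_next = 8 + 4 = 12
R_next = R_prev, so the iteration has converged (response time = 12).

12


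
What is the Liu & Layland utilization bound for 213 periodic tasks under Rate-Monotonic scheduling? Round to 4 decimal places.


Compute 2^(1/213) = 1.0032595128
Subtract 1: 1.0032595128 - 1 = 0.0032595128
Multiply by n: 213 * 0.0032595128 = 0.6942762264
Round to 4 dp: 0.6943

0.6943


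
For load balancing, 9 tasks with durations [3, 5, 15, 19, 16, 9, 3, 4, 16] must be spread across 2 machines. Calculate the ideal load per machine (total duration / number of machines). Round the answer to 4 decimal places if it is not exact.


Total processing time = 3 + 5 + 15 + 19 + 16 + 9 + 3 + 4 + 16 = 90
Number of machines = 2
Ideal balanced load = 90 / 2 = 45.0

45.0


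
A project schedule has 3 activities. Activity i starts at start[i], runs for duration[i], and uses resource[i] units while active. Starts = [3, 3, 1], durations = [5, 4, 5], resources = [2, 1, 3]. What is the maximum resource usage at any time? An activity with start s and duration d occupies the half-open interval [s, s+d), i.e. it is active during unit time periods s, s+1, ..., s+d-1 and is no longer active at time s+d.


Each activity i is active on [start_i, start_i + duration_i).
Compute total resource usage per time slot:
  t=0: active resources = [], total = 0
  t=1: active resources = [3], total = 3
  t=2: active resources = [3], total = 3
  t=3: active resources = [2, 1, 3], total = 6
  t=4: active resources = [2, 1, 3], total = 6
  t=5: active resources = [2, 1, 3], total = 6
  t=6: active resources = [2, 1], total = 3
  t=7: active resources = [2], total = 2
Peak resource demand = 6

6


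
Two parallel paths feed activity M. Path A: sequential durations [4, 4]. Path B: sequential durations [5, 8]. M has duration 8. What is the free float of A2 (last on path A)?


ES(A2) = sum of predecessors on chain A = 4
EF(A2) = ES + duration = 4 + 4 = 8
Successor of A2 is M. ES(M) = max(sum(A), sum(B)) = max(8, 13) = 13
Free float = ES(successor) - EF(current) = 13 - 8 = 5

5


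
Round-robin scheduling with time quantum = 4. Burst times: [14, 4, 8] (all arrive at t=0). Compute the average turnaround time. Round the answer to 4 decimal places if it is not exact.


Time quantum = 4
Execution trace:
  J1 runs 4 units, time = 4
  J2 runs 4 units, time = 8
  J3 runs 4 units, time = 12
  J1 runs 4 units, time = 16
  J3 runs 4 units, time = 20
  J1 runs 4 units, time = 24
  J1 runs 2 units, time = 26
Finish times: [26, 8, 20]
Average turnaround = 54/3 = 18.0

18.0


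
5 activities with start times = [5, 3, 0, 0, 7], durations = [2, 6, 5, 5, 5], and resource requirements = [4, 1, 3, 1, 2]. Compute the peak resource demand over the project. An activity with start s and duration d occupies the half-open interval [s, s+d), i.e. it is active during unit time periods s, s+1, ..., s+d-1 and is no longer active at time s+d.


Each activity i is active on [start_i, start_i + duration_i).
Compute total resource usage per time slot:
  t=0: active resources = [3, 1], total = 4
  t=1: active resources = [3, 1], total = 4
  t=2: active resources = [3, 1], total = 4
  t=3: active resources = [1, 3, 1], total = 5
  t=4: active resources = [1, 3, 1], total = 5
  t=5: active resources = [4, 1], total = 5
  t=6: active resources = [4, 1], total = 5
  t=7: active resources = [1, 2], total = 3
  t=8: active resources = [1, 2], total = 3
  t=9: active resources = [2], total = 2
  t=10: active resources = [2], total = 2
  t=11: active resources = [2], total = 2
Peak resource demand = 5

5


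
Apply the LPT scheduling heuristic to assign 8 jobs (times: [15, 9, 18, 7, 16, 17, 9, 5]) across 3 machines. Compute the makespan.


Sort jobs in decreasing order (LPT): [18, 17, 16, 15, 9, 9, 7, 5]
Assign each job to the least loaded machine:
  Machine 1: jobs [18, 9, 5], load = 32
  Machine 2: jobs [17, 9, 7], load = 33
  Machine 3: jobs [16, 15], load = 31
Makespan = max load = 33

33


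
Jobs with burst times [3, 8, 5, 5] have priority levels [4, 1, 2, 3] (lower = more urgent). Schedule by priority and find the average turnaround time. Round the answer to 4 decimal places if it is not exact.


Sort by priority (ascending = highest first):
Order: [(1, 8), (2, 5), (3, 5), (4, 3)]
Completion times:
  Priority 1, burst=8, C=8
  Priority 2, burst=5, C=13
  Priority 3, burst=5, C=18
  Priority 4, burst=3, C=21
Average turnaround = 60/4 = 15.0

15.0


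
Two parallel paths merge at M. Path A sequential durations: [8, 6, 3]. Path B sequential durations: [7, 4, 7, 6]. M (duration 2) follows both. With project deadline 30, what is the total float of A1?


Forward pass: ES(A1) = sum of predecessors on chain A = 0
EF = ES + duration = 0 + 8 = 8
Backward pass: LF(M) = deadline = 30; LS(M) = 30 - 2 = 28
LF(A1) = LS(M) - sum(successors on chain A) = 28 - 9 = 19
LS = LF - duration = 19 - 8 = 11
Total float = LS - ES = 11 - 0 = 11

11


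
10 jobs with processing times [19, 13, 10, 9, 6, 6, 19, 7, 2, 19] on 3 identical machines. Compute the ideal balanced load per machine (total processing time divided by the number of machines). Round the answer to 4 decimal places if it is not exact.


Total processing time = 19 + 13 + 10 + 9 + 6 + 6 + 19 + 7 + 2 + 19 = 110
Number of machines = 3
Ideal balanced load = 110 / 3 = 36.6667

36.6667


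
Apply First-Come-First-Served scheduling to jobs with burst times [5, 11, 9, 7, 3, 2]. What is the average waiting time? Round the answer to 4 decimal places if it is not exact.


FCFS order (as given): [5, 11, 9, 7, 3, 2]
Waiting times:
  Job 1: wait = 0
  Job 2: wait = 5
  Job 3: wait = 16
  Job 4: wait = 25
  Job 5: wait = 32
  Job 6: wait = 35
Sum of waiting times = 113
Average waiting time = 113/6 = 18.8333

18.8333


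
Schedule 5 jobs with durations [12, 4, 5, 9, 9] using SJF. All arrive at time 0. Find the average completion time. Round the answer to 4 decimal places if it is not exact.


SJF order (ascending): [4, 5, 9, 9, 12]
Completion times:
  Job 1: burst=4, C=4
  Job 2: burst=5, C=9
  Job 3: burst=9, C=18
  Job 4: burst=9, C=27
  Job 5: burst=12, C=39
Average completion = 97/5 = 19.4

19.4


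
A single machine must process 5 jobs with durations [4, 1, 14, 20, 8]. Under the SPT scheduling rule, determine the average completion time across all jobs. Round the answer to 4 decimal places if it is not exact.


Sort jobs by processing time (SPT order): [1, 4, 8, 14, 20]
Compute completion times sequentially:
  Job 1: processing = 1, completes at 1
  Job 2: processing = 4, completes at 5
  Job 3: processing = 8, completes at 13
  Job 4: processing = 14, completes at 27
  Job 5: processing = 20, completes at 47
Sum of completion times = 93
Average completion time = 93/5 = 18.6

18.6


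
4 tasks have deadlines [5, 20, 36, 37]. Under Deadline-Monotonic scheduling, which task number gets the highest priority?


Sort tasks by relative deadline (ascending):
  Task 1: deadline = 5
  Task 2: deadline = 20
  Task 3: deadline = 36
  Task 4: deadline = 37
Priority order (highest first): [1, 2, 3, 4]
Highest priority task = 1

1


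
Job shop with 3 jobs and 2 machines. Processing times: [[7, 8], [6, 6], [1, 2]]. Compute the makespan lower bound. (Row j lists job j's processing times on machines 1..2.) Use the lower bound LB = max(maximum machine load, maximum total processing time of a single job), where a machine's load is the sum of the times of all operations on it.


Machine loads:
  Machine 1: 7 + 6 + 1 = 14
  Machine 2: 8 + 6 + 2 = 16
Max machine load = 16
Job totals:
  Job 1: 15
  Job 2: 12
  Job 3: 3
Max job total = 15
Lower bound = max(16, 15) = 16

16


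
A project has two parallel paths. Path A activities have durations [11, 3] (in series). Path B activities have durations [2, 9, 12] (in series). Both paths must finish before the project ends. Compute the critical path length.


Path A total = 11 + 3 = 14
Path B total = 2 + 9 + 12 = 23
Critical path = longest path = max(14, 23) = 23

23


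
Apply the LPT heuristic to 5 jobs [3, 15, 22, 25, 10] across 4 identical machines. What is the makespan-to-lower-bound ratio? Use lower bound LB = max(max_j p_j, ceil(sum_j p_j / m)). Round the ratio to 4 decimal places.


LPT order: [25, 22, 15, 10, 3]
Machine loads after assignment: [25, 22, 15, 13]
LPT makespan = 25
Lower bound = max(max_job, ceil(total/4)) = max(25, 19) = 25
Ratio = 25 / 25 = 1.0

1.0


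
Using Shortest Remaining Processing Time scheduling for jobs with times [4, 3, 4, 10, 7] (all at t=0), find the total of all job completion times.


Since all jobs arrive at t=0, SRPT equals SPT ordering.
SPT order: [3, 4, 4, 7, 10]
Completion times:
  Job 1: p=3, C=3
  Job 2: p=4, C=7
  Job 3: p=4, C=11
  Job 4: p=7, C=18
  Job 5: p=10, C=28
Total completion time = 3 + 7 + 11 + 18 + 28 = 67

67


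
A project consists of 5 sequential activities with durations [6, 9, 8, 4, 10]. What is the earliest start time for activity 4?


Activity 4 starts after activities 1 through 3 complete.
Predecessor durations: [6, 9, 8]
ES = 6 + 9 + 8 = 23

23


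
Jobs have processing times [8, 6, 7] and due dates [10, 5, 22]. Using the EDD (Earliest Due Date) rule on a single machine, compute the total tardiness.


Sort by due date (EDD order): [(6, 5), (8, 10), (7, 22)]
Compute completion times and tardiness:
  Job 1: p=6, d=5, C=6, tardiness=max(0,6-5)=1
  Job 2: p=8, d=10, C=14, tardiness=max(0,14-10)=4
  Job 3: p=7, d=22, C=21, tardiness=max(0,21-22)=0
Total tardiness = 5

5


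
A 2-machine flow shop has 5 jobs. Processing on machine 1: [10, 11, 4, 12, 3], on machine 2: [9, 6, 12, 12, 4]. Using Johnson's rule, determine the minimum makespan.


Apply Johnson's rule:
  Group 1 (a <= b): [(5, 3, 4), (3, 4, 12), (4, 12, 12)]
  Group 2 (a > b): [(1, 10, 9), (2, 11, 6)]
Optimal job order: [5, 3, 4, 1, 2]
Schedule:
  Job 5: M1 done at 3, M2 done at 7
  Job 3: M1 done at 7, M2 done at 19
  Job 4: M1 done at 19, M2 done at 31
  Job 1: M1 done at 29, M2 done at 40
  Job 2: M1 done at 40, M2 done at 46
Makespan = 46

46


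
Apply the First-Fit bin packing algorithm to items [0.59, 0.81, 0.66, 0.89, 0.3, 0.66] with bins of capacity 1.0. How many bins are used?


Place items sequentially using First-Fit:
  Item 0.59 -> new Bin 1
  Item 0.81 -> new Bin 2
  Item 0.66 -> new Bin 3
  Item 0.89 -> new Bin 4
  Item 0.3 -> Bin 1 (now 0.89)
  Item 0.66 -> new Bin 5
Total bins used = 5

5


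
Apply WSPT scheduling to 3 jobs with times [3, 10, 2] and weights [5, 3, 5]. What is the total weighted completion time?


Compute p/w ratios and sort ascending (WSPT): [(2, 5), (3, 5), (10, 3)]
Compute weighted completion times:
  Job (p=2,w=5): C=2, w*C=5*2=10
  Job (p=3,w=5): C=5, w*C=5*5=25
  Job (p=10,w=3): C=15, w*C=3*15=45
Total weighted completion time = 80

80


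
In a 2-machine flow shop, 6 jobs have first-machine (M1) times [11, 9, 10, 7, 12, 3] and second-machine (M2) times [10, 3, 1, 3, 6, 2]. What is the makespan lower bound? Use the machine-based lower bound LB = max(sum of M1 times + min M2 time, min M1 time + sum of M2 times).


LB1 = sum(M1 times) + min(M2 times) = 52 + 1 = 53
LB2 = min(M1 times) + sum(M2 times) = 3 + 25 = 28
Lower bound = max(LB1, LB2) = max(53, 28) = 53

53


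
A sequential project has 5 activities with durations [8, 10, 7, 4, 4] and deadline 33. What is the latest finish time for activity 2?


LF(activity 2) = deadline - sum of successor durations
Successors: activities 3 through 5 with durations [7, 4, 4]
Sum of successor durations = 15
LF = 33 - 15 = 18

18


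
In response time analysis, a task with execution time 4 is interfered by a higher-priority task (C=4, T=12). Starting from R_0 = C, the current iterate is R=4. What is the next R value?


R_next = C + ceil(R_prev / T_hp) * C_hp
ceil(4 / 12) = ceil(0.3333) = 1
Interference = 1 * 4 = 4
R_next = 4 + 4 = 8

8


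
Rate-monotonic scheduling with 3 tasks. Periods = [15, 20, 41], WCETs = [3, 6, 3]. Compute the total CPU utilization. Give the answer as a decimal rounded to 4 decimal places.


Compute individual utilizations (exact fractions):
  Task 1: C/T = 3/15 = 1/5 (approx. 0.2)
  Task 2: C/T = 6/20 = 3/10 (approx. 0.3)
  Task 3: C/T = 3/41 (approx. 0.0732)
Total utilization U = 1/5 + 3/10 + 3/41 = 47/82
Rounded to 4 decimal places: U = 0.5732
RM (Liu & Layland) bound for 3 tasks = 0.779763; compare with U = 47/82 (approx. 0.573171)
U <= bound, so schedulable by RM sufficient condition.

0.5732


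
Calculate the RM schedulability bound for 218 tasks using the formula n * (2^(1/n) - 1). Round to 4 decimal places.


Compute 2^(1/218) = 1.0031846344
Subtract 1: 1.0031846344 - 1 = 0.0031846344
Multiply by n: 218 * 0.0031846344 = 0.6942502992
Round to 4 dp: 0.6943

0.6943


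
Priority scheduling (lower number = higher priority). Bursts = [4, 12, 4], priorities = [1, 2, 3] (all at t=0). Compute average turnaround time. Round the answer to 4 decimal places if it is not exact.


Sort by priority (ascending = highest first):
Order: [(1, 4), (2, 12), (3, 4)]
Completion times:
  Priority 1, burst=4, C=4
  Priority 2, burst=12, C=16
  Priority 3, burst=4, C=20
Average turnaround = 40/3 = 13.3333

13.3333


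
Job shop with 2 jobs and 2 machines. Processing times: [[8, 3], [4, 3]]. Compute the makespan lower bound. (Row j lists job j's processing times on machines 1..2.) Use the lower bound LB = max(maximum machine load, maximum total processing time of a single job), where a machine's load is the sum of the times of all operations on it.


Machine loads:
  Machine 1: 8 + 4 = 12
  Machine 2: 3 + 3 = 6
Max machine load = 12
Job totals:
  Job 1: 11
  Job 2: 7
Max job total = 11
Lower bound = max(12, 11) = 12

12


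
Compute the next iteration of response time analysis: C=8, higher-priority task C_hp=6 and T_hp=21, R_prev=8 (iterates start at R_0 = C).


R_next = C + ceil(R_prev / T_hp) * C_hp
ceil(8 / 21) = ceil(0.381) = 1
Interference = 1 * 6 = 6
R_next = 8 + 6 = 14

14


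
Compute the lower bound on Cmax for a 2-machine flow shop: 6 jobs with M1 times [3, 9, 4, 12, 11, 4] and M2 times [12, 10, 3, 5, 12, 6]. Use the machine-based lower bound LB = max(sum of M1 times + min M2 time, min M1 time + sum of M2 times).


LB1 = sum(M1 times) + min(M2 times) = 43 + 3 = 46
LB2 = min(M1 times) + sum(M2 times) = 3 + 48 = 51
Lower bound = max(LB1, LB2) = max(46, 51) = 51

51


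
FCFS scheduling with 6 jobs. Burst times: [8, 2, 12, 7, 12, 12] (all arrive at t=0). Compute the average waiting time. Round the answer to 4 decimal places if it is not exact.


FCFS order (as given): [8, 2, 12, 7, 12, 12]
Waiting times:
  Job 1: wait = 0
  Job 2: wait = 8
  Job 3: wait = 10
  Job 4: wait = 22
  Job 5: wait = 29
  Job 6: wait = 41
Sum of waiting times = 110
Average waiting time = 110/6 = 18.3333

18.3333


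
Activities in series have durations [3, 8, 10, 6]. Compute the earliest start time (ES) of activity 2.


Activity 2 starts after activities 1 through 1 complete.
Predecessor durations: [3]
ES = 3 = 3

3


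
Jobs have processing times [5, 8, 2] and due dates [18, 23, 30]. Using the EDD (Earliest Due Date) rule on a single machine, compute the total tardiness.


Sort by due date (EDD order): [(5, 18), (8, 23), (2, 30)]
Compute completion times and tardiness:
  Job 1: p=5, d=18, C=5, tardiness=max(0,5-18)=0
  Job 2: p=8, d=23, C=13, tardiness=max(0,13-23)=0
  Job 3: p=2, d=30, C=15, tardiness=max(0,15-30)=0
Total tardiness = 0

0


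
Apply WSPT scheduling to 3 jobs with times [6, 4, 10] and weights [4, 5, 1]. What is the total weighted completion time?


Compute p/w ratios and sort ascending (WSPT): [(4, 5), (6, 4), (10, 1)]
Compute weighted completion times:
  Job (p=4,w=5): C=4, w*C=5*4=20
  Job (p=6,w=4): C=10, w*C=4*10=40
  Job (p=10,w=1): C=20, w*C=1*20=20
Total weighted completion time = 80

80


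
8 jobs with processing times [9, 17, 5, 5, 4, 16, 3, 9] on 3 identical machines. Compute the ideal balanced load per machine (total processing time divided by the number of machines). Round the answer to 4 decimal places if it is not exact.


Total processing time = 9 + 17 + 5 + 5 + 4 + 16 + 3 + 9 = 68
Number of machines = 3
Ideal balanced load = 68 / 3 = 22.6667

22.6667


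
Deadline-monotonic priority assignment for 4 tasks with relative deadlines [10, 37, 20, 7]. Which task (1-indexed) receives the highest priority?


Sort tasks by relative deadline (ascending):
  Task 4: deadline = 7
  Task 1: deadline = 10
  Task 3: deadline = 20
  Task 2: deadline = 37
Priority order (highest first): [4, 1, 3, 2]
Highest priority task = 4

4


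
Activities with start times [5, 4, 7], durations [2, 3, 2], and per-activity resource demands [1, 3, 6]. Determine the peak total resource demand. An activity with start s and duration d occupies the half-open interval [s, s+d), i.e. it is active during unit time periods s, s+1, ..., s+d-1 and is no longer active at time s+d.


Each activity i is active on [start_i, start_i + duration_i).
Compute total resource usage per time slot:
  t=0: active resources = [], total = 0
  t=1: active resources = [], total = 0
  t=2: active resources = [], total = 0
  t=3: active resources = [], total = 0
  t=4: active resources = [3], total = 3
  t=5: active resources = [1, 3], total = 4
  t=6: active resources = [1, 3], total = 4
  t=7: active resources = [6], total = 6
  t=8: active resources = [6], total = 6
Peak resource demand = 6

6


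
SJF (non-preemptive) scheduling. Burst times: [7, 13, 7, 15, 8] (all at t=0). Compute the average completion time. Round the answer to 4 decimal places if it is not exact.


SJF order (ascending): [7, 7, 8, 13, 15]
Completion times:
  Job 1: burst=7, C=7
  Job 2: burst=7, C=14
  Job 3: burst=8, C=22
  Job 4: burst=13, C=35
  Job 5: burst=15, C=50
Average completion = 128/5 = 25.6

25.6


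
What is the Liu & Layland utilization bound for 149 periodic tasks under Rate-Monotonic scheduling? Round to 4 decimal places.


Compute 2^(1/149) = 1.0046628318
Subtract 1: 1.0046628318 - 1 = 0.0046628318
Multiply by n: 149 * 0.0046628318 = 0.6947619382
Round to 4 dp: 0.6948

0.6948


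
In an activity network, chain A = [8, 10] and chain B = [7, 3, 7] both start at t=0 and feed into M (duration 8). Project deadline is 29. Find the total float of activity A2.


Forward pass: ES(A2) = sum of predecessors on chain A = 8
EF = ES + duration = 8 + 10 = 18
Backward pass: LF(M) = deadline = 29; LS(M) = 29 - 8 = 21
LF(A2) = LS(M) - sum(successors on chain A) = 21 - 0 = 21
LS = LF - duration = 21 - 10 = 11
Total float = LS - ES = 11 - 8 = 3

3


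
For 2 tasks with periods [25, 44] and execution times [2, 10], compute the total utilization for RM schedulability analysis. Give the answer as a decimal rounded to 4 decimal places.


Compute individual utilizations (exact fractions):
  Task 1: C/T = 2/25 (approx. 0.08)
  Task 2: C/T = 10/44 = 5/22 (approx. 0.2273)
Total utilization U = 2/25 + 5/22 = 169/550
Rounded to 4 decimal places: U = 0.3073
RM (Liu & Layland) bound for 2 tasks = 0.828427; compare with U = 169/550 (approx. 0.307273)
U <= bound, so schedulable by RM sufficient condition.

0.3073


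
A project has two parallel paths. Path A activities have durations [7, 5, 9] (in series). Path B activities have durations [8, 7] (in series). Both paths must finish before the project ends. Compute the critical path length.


Path A total = 7 + 5 + 9 = 21
Path B total = 8 + 7 = 15
Critical path = longest path = max(21, 15) = 21

21


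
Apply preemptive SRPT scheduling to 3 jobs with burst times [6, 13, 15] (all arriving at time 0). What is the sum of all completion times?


Since all jobs arrive at t=0, SRPT equals SPT ordering.
SPT order: [6, 13, 15]
Completion times:
  Job 1: p=6, C=6
  Job 2: p=13, C=19
  Job 3: p=15, C=34
Total completion time = 6 + 19 + 34 = 59

59


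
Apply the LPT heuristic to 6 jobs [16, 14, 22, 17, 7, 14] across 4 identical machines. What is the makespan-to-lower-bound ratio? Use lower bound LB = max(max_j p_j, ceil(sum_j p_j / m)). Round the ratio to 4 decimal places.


LPT order: [22, 17, 16, 14, 14, 7]
Machine loads after assignment: [22, 17, 23, 28]
LPT makespan = 28
Lower bound = max(max_job, ceil(total/4)) = max(22, 23) = 23
Ratio = 28 / 23 = 1.2174

1.2174


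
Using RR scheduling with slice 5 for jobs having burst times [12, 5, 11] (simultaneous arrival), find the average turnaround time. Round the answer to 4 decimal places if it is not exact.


Time quantum = 5
Execution trace:
  J1 runs 5 units, time = 5
  J2 runs 5 units, time = 10
  J3 runs 5 units, time = 15
  J1 runs 5 units, time = 20
  J3 runs 5 units, time = 25
  J1 runs 2 units, time = 27
  J3 runs 1 units, time = 28
Finish times: [27, 10, 28]
Average turnaround = 65/3 = 21.6667

21.6667


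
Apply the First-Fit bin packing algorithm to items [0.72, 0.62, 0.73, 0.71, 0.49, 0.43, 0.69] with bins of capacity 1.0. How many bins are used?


Place items sequentially using First-Fit:
  Item 0.72 -> new Bin 1
  Item 0.62 -> new Bin 2
  Item 0.73 -> new Bin 3
  Item 0.71 -> new Bin 4
  Item 0.49 -> new Bin 5
  Item 0.43 -> Bin 5 (now 0.92)
  Item 0.69 -> new Bin 6
Total bins used = 6

6


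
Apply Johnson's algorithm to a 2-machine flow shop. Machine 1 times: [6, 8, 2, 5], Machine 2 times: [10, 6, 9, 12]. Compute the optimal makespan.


Apply Johnson's rule:
  Group 1 (a <= b): [(3, 2, 9), (4, 5, 12), (1, 6, 10)]
  Group 2 (a > b): [(2, 8, 6)]
Optimal job order: [3, 4, 1, 2]
Schedule:
  Job 3: M1 done at 2, M2 done at 11
  Job 4: M1 done at 7, M2 done at 23
  Job 1: M1 done at 13, M2 done at 33
  Job 2: M1 done at 21, M2 done at 39
Makespan = 39

39


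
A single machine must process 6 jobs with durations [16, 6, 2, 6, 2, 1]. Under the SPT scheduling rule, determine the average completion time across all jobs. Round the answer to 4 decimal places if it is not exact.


Sort jobs by processing time (SPT order): [1, 2, 2, 6, 6, 16]
Compute completion times sequentially:
  Job 1: processing = 1, completes at 1
  Job 2: processing = 2, completes at 3
  Job 3: processing = 2, completes at 5
  Job 4: processing = 6, completes at 11
  Job 5: processing = 6, completes at 17
  Job 6: processing = 16, completes at 33
Sum of completion times = 70
Average completion time = 70/6 = 11.6667

11.6667


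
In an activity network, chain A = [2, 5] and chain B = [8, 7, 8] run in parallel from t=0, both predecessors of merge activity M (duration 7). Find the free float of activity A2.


ES(A2) = sum of predecessors on chain A = 2
EF(A2) = ES + duration = 2 + 5 = 7
Successor of A2 is M. ES(M) = max(sum(A), sum(B)) = max(7, 23) = 23
Free float = ES(successor) - EF(current) = 23 - 7 = 16

16


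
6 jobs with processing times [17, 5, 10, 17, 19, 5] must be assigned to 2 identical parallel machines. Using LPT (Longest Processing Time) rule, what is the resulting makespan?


Sort jobs in decreasing order (LPT): [19, 17, 17, 10, 5, 5]
Assign each job to the least loaded machine:
  Machine 1: jobs [19, 10, 5, 5], load = 39
  Machine 2: jobs [17, 17], load = 34
Makespan = max load = 39

39


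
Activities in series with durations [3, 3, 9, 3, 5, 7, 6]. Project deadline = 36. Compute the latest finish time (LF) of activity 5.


LF(activity 5) = deadline - sum of successor durations
Successors: activities 6 through 7 with durations [7, 6]
Sum of successor durations = 13
LF = 36 - 13 = 23

23


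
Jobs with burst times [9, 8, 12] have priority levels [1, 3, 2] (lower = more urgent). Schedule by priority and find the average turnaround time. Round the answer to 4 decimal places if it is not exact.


Sort by priority (ascending = highest first):
Order: [(1, 9), (2, 12), (3, 8)]
Completion times:
  Priority 1, burst=9, C=9
  Priority 2, burst=12, C=21
  Priority 3, burst=8, C=29
Average turnaround = 59/3 = 19.6667

19.6667


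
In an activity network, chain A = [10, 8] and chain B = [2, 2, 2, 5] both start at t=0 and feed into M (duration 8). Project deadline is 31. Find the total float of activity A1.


Forward pass: ES(A1) = sum of predecessors on chain A = 0
EF = ES + duration = 0 + 10 = 10
Backward pass: LF(M) = deadline = 31; LS(M) = 31 - 8 = 23
LF(A1) = LS(M) - sum(successors on chain A) = 23 - 8 = 15
LS = LF - duration = 15 - 10 = 5
Total float = LS - ES = 5 - 0 = 5

5


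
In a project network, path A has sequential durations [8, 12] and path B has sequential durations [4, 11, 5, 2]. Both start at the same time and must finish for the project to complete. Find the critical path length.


Path A total = 8 + 12 = 20
Path B total = 4 + 11 + 5 + 2 = 22
Critical path = longest path = max(20, 22) = 22

22


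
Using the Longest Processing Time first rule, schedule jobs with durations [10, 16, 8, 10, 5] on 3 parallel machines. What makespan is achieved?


Sort jobs in decreasing order (LPT): [16, 10, 10, 8, 5]
Assign each job to the least loaded machine:
  Machine 1: jobs [16], load = 16
  Machine 2: jobs [10, 8], load = 18
  Machine 3: jobs [10, 5], load = 15
Makespan = max load = 18

18


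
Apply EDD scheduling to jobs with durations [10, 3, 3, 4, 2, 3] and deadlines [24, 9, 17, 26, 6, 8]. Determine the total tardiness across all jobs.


Sort by due date (EDD order): [(2, 6), (3, 8), (3, 9), (3, 17), (10, 24), (4, 26)]
Compute completion times and tardiness:
  Job 1: p=2, d=6, C=2, tardiness=max(0,2-6)=0
  Job 2: p=3, d=8, C=5, tardiness=max(0,5-8)=0
  Job 3: p=3, d=9, C=8, tardiness=max(0,8-9)=0
  Job 4: p=3, d=17, C=11, tardiness=max(0,11-17)=0
  Job 5: p=10, d=24, C=21, tardiness=max(0,21-24)=0
  Job 6: p=4, d=26, C=25, tardiness=max(0,25-26)=0
Total tardiness = 0

0


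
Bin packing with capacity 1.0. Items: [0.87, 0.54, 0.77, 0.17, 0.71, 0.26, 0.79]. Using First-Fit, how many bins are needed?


Place items sequentially using First-Fit:
  Item 0.87 -> new Bin 1
  Item 0.54 -> new Bin 2
  Item 0.77 -> new Bin 3
  Item 0.17 -> Bin 2 (now 0.71)
  Item 0.71 -> new Bin 4
  Item 0.26 -> Bin 2 (now 0.97)
  Item 0.79 -> new Bin 5
Total bins used = 5

5


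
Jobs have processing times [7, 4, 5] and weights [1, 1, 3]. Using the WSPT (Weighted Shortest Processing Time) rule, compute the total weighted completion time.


Compute p/w ratios and sort ascending (WSPT): [(5, 3), (4, 1), (7, 1)]
Compute weighted completion times:
  Job (p=5,w=3): C=5, w*C=3*5=15
  Job (p=4,w=1): C=9, w*C=1*9=9
  Job (p=7,w=1): C=16, w*C=1*16=16
Total weighted completion time = 40

40


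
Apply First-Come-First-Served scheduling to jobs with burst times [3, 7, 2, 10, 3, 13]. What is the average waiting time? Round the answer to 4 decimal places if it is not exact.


FCFS order (as given): [3, 7, 2, 10, 3, 13]
Waiting times:
  Job 1: wait = 0
  Job 2: wait = 3
  Job 3: wait = 10
  Job 4: wait = 12
  Job 5: wait = 22
  Job 6: wait = 25
Sum of waiting times = 72
Average waiting time = 72/6 = 12.0

12.0


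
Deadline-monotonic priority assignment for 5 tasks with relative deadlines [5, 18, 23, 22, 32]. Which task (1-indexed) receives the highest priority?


Sort tasks by relative deadline (ascending):
  Task 1: deadline = 5
  Task 2: deadline = 18
  Task 4: deadline = 22
  Task 3: deadline = 23
  Task 5: deadline = 32
Priority order (highest first): [1, 2, 4, 3, 5]
Highest priority task = 1

1


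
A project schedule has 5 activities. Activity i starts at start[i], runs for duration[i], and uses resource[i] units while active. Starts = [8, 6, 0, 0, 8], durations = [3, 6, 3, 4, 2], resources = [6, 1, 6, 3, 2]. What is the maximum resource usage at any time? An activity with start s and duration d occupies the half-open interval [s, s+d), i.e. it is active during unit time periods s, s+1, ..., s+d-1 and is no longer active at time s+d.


Each activity i is active on [start_i, start_i + duration_i).
Compute total resource usage per time slot:
  t=0: active resources = [6, 3], total = 9
  t=1: active resources = [6, 3], total = 9
  t=2: active resources = [6, 3], total = 9
  t=3: active resources = [3], total = 3
  t=4: active resources = [], total = 0
  t=5: active resources = [], total = 0
  t=6: active resources = [1], total = 1
  t=7: active resources = [1], total = 1
  t=8: active resources = [6, 1, 2], total = 9
  t=9: active resources = [6, 1, 2], total = 9
  t=10: active resources = [6, 1], total = 7
  t=11: active resources = [1], total = 1
Peak resource demand = 9

9


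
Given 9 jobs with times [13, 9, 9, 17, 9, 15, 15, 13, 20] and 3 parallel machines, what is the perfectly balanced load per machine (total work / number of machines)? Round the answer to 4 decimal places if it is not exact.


Total processing time = 13 + 9 + 9 + 17 + 9 + 15 + 15 + 13 + 20 = 120
Number of machines = 3
Ideal balanced load = 120 / 3 = 40.0

40.0


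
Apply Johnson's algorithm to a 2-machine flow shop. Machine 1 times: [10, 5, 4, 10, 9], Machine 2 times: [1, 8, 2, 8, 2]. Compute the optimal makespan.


Apply Johnson's rule:
  Group 1 (a <= b): [(2, 5, 8)]
  Group 2 (a > b): [(4, 10, 8), (3, 4, 2), (5, 9, 2), (1, 10, 1)]
Optimal job order: [2, 4, 3, 5, 1]
Schedule:
  Job 2: M1 done at 5, M2 done at 13
  Job 4: M1 done at 15, M2 done at 23
  Job 3: M1 done at 19, M2 done at 25
  Job 5: M1 done at 28, M2 done at 30
  Job 1: M1 done at 38, M2 done at 39
Makespan = 39

39


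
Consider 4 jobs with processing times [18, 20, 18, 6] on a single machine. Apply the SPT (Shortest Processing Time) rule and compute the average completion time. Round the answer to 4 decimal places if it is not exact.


Sort jobs by processing time (SPT order): [6, 18, 18, 20]
Compute completion times sequentially:
  Job 1: processing = 6, completes at 6
  Job 2: processing = 18, completes at 24
  Job 3: processing = 18, completes at 42
  Job 4: processing = 20, completes at 62
Sum of completion times = 134
Average completion time = 134/4 = 33.5

33.5


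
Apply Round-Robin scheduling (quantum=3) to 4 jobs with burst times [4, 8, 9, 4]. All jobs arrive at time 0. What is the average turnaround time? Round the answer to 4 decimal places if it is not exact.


Time quantum = 3
Execution trace:
  J1 runs 3 units, time = 3
  J2 runs 3 units, time = 6
  J3 runs 3 units, time = 9
  J4 runs 3 units, time = 12
  J1 runs 1 units, time = 13
  J2 runs 3 units, time = 16
  J3 runs 3 units, time = 19
  J4 runs 1 units, time = 20
  J2 runs 2 units, time = 22
  J3 runs 3 units, time = 25
Finish times: [13, 22, 25, 20]
Average turnaround = 80/4 = 20.0

20.0


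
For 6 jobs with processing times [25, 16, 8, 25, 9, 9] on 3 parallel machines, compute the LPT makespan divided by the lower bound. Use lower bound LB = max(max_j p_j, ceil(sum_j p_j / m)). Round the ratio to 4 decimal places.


LPT order: [25, 25, 16, 9, 9, 8]
Machine loads after assignment: [34, 33, 25]
LPT makespan = 34
Lower bound = max(max_job, ceil(total/3)) = max(25, 31) = 31
Ratio = 34 / 31 = 1.0968

1.0968


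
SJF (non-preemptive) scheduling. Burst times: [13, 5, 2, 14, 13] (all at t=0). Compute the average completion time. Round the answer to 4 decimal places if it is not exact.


SJF order (ascending): [2, 5, 13, 13, 14]
Completion times:
  Job 1: burst=2, C=2
  Job 2: burst=5, C=7
  Job 3: burst=13, C=20
  Job 4: burst=13, C=33
  Job 5: burst=14, C=47
Average completion = 109/5 = 21.8

21.8


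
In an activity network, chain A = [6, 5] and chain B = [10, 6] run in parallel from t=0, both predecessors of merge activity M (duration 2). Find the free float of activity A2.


ES(A2) = sum of predecessors on chain A = 6
EF(A2) = ES + duration = 6 + 5 = 11
Successor of A2 is M. ES(M) = max(sum(A), sum(B)) = max(11, 16) = 16
Free float = ES(successor) - EF(current) = 16 - 11 = 5

5


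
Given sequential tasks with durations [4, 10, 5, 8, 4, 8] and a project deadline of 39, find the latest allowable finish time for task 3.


LF(activity 3) = deadline - sum of successor durations
Successors: activities 4 through 6 with durations [8, 4, 8]
Sum of successor durations = 20
LF = 39 - 20 = 19

19


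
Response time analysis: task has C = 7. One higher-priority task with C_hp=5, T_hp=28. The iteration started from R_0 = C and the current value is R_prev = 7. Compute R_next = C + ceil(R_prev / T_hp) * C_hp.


R_next = C + ceil(R_prev / T_hp) * C_hp
ceil(7 / 28) = ceil(0.25) = 1
Interference = 1 * 5 = 5
R_next = 7 + 5 = 12

12


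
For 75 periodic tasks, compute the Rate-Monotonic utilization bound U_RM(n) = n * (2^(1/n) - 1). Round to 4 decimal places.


Compute 2^(1/75) = 1.0092848012
Subtract 1: 1.0092848012 - 1 = 0.0092848012
Multiply by n: 75 * 0.0092848012 = 0.6963600900
Round to 4 dp: 0.6964

0.6964


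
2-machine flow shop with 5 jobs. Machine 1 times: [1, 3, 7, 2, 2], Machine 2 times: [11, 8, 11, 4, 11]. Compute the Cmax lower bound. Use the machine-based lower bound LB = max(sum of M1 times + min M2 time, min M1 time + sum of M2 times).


LB1 = sum(M1 times) + min(M2 times) = 15 + 4 = 19
LB2 = min(M1 times) + sum(M2 times) = 1 + 45 = 46
Lower bound = max(LB1, LB2) = max(19, 46) = 46

46


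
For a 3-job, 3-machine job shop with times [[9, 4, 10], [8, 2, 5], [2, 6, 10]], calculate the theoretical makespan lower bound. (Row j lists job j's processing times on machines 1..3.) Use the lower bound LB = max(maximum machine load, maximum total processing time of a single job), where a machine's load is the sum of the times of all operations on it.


Machine loads:
  Machine 1: 9 + 8 + 2 = 19
  Machine 2: 4 + 2 + 6 = 12
  Machine 3: 10 + 5 + 10 = 25
Max machine load = 25
Job totals:
  Job 1: 23
  Job 2: 15
  Job 3: 18
Max job total = 23
Lower bound = max(25, 23) = 25

25


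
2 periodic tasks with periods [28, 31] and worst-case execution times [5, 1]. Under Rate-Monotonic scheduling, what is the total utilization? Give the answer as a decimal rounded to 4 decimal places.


Compute individual utilizations (exact fractions):
  Task 1: C/T = 5/28 (approx. 0.1786)
  Task 2: C/T = 1/31 (approx. 0.0323)
Total utilization U = 5/28 + 1/31 = 183/868
Rounded to 4 decimal places: U = 0.2108
RM (Liu & Layland) bound for 2 tasks = 0.828427; compare with U = 183/868 (approx. 0.210829)
U <= bound, so schedulable by RM sufficient condition.

0.2108


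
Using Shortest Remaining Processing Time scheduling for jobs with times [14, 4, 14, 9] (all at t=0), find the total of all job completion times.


Since all jobs arrive at t=0, SRPT equals SPT ordering.
SPT order: [4, 9, 14, 14]
Completion times:
  Job 1: p=4, C=4
  Job 2: p=9, C=13
  Job 3: p=14, C=27
  Job 4: p=14, C=41
Total completion time = 4 + 13 + 27 + 41 = 85

85


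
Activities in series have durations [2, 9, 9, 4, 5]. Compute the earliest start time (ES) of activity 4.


Activity 4 starts after activities 1 through 3 complete.
Predecessor durations: [2, 9, 9]
ES = 2 + 9 + 9 = 20

20


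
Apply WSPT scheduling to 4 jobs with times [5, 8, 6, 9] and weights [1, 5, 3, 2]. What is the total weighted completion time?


Compute p/w ratios and sort ascending (WSPT): [(8, 5), (6, 3), (9, 2), (5, 1)]
Compute weighted completion times:
  Job (p=8,w=5): C=8, w*C=5*8=40
  Job (p=6,w=3): C=14, w*C=3*14=42
  Job (p=9,w=2): C=23, w*C=2*23=46
  Job (p=5,w=1): C=28, w*C=1*28=28
Total weighted completion time = 156

156
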